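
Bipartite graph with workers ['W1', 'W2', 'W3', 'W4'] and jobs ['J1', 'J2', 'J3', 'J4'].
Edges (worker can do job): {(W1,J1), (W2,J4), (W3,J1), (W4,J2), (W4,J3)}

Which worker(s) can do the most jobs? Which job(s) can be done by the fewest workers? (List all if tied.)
Most versatile: W4 (2 jobs); Least covered: J2, J3, J4 (1 workers)

Worker degrees (jobs they can do): W1:1, W2:1, W3:1, W4:2
Job degrees (workers who can do it): J1:2, J2:1, J3:1, J4:1

Maximum worker degree is 2, achieved by: W4
Minimum job degree is 1, achieved by: J2, J3, J4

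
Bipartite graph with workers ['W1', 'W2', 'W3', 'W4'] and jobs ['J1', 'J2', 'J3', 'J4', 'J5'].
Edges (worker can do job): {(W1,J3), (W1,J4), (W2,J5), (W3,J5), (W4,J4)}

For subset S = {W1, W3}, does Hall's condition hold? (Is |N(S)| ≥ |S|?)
Yes: |N(S)| = 3, |S| = 2

Subset S = {W1, W3}
Neighbors N(S) = {J3, J4, J5}

|N(S)| = 3, |S| = 2
Hall's condition: |N(S)| ≥ |S| is satisfied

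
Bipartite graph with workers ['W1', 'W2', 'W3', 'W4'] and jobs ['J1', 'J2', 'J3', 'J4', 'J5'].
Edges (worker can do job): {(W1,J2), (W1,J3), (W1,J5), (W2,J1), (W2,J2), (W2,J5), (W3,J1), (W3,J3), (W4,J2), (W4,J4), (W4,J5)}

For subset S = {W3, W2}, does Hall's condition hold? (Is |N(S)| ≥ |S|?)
Yes: |N(S)| = 4, |S| = 2

Subset S = {W3, W2}
Neighbors N(S) = {J1, J2, J3, J5}

|N(S)| = 4, |S| = 2
Hall's condition: |N(S)| ≥ |S| is satisfied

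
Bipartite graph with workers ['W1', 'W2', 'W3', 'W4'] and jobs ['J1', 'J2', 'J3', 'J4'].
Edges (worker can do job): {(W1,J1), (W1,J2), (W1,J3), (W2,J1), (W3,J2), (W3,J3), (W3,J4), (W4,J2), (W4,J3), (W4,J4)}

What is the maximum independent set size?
Maximum independent set = 4

By König's theorem:
- Min vertex cover = Max matching = 4
- Max independent set = Total vertices - Min vertex cover
- Max independent set = 8 - 4 = 4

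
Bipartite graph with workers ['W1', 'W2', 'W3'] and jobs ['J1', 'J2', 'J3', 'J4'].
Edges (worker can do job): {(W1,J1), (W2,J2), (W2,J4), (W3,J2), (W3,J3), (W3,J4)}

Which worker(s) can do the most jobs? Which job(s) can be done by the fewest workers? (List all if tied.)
Most versatile: W3 (3 jobs); Least covered: J1, J3 (1 workers)

Worker degrees (jobs they can do): W1:1, W2:2, W3:3
Job degrees (workers who can do it): J1:1, J2:2, J3:1, J4:2

Maximum worker degree is 3, achieved by: W3
Minimum job degree is 1, achieved by: J1, J3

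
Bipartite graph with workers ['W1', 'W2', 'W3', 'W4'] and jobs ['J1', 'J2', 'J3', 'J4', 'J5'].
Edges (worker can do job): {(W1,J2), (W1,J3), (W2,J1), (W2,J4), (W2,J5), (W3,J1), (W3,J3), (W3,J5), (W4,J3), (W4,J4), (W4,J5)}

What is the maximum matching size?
Maximum matching size = 4

Maximum matching: {(W1,J3), (W2,J5), (W3,J1), (W4,J4)}
Size: 4

This assigns 4 workers to 4 distinct jobs.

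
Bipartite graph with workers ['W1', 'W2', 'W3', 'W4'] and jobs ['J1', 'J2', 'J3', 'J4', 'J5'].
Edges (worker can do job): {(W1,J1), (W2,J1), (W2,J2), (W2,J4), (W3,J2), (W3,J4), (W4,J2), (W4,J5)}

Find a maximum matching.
Matching: {(W1,J1), (W2,J2), (W3,J4), (W4,J5)}

Maximum matching (size 4):
  W1 → J1
  W2 → J2
  W3 → J4
  W4 → J5

Each worker is assigned to at most one job, and each job to at most one worker.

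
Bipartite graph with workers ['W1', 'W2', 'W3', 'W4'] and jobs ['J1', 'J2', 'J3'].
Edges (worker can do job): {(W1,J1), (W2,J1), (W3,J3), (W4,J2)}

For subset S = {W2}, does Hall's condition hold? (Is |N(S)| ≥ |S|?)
Yes: |N(S)| = 1, |S| = 1

Subset S = {W2}
Neighbors N(S) = {J1}

|N(S)| = 1, |S| = 1
Hall's condition: |N(S)| ≥ |S| is satisfied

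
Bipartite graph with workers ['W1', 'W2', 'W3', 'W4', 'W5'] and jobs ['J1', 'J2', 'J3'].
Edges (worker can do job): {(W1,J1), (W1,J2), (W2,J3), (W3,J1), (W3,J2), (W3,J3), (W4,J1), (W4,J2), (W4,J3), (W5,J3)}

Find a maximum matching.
Matching: {(W3,J2), (W4,J1), (W5,J3)}

Maximum matching (size 3):
  W3 → J2
  W4 → J1
  W5 → J3

Each worker is assigned to at most one job, and each job to at most one worker.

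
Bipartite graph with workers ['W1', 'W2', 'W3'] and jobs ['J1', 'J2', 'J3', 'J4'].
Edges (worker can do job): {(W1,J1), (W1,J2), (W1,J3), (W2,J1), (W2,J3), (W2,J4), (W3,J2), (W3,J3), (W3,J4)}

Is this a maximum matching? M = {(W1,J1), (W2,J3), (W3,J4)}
Yes, size 3 is maximum

Proposed matching has size 3.
Maximum matching size for this graph: 3.

This is a maximum matching.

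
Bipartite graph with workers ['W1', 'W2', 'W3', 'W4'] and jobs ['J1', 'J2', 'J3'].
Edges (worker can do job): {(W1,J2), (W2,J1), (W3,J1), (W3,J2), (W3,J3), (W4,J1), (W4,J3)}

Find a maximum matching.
Matching: {(W1,J2), (W3,J3), (W4,J1)}

Maximum matching (size 3):
  W1 → J2
  W3 → J3
  W4 → J1

Each worker is assigned to at most one job, and each job to at most one worker.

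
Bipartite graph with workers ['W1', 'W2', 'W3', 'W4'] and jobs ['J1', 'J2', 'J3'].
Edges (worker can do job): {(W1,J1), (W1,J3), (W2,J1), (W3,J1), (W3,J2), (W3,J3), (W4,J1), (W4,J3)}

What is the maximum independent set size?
Maximum independent set = 4

By König's theorem:
- Min vertex cover = Max matching = 3
- Max independent set = Total vertices - Min vertex cover
- Max independent set = 7 - 3 = 4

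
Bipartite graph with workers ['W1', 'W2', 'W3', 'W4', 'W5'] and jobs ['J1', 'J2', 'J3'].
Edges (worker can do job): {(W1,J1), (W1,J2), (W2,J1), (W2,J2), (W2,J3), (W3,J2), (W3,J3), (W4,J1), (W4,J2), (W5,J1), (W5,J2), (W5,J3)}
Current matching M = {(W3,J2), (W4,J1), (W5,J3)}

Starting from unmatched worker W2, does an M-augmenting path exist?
No augmenting path from W2

Alternating search from W2 reaches jobs: {J1, J2, J3}.
Every reachable job is already matched in M, and following those matched edges back to workers exposes no further unvisited jobs.
No M-augmenting path from W2 exists.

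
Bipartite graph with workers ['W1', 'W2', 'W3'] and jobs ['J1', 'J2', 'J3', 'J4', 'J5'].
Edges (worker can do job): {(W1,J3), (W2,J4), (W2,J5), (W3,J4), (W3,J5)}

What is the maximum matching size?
Maximum matching size = 3

Maximum matching: {(W1,J3), (W2,J4), (W3,J5)}
Size: 3

This assigns 3 workers to 3 distinct jobs.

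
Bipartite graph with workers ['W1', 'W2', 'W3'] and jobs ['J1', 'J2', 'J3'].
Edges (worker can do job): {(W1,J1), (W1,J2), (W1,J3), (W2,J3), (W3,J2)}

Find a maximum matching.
Matching: {(W1,J1), (W2,J3), (W3,J2)}

Maximum matching (size 3):
  W1 → J1
  W2 → J3
  W3 → J2

Each worker is assigned to at most one job, and each job to at most one worker.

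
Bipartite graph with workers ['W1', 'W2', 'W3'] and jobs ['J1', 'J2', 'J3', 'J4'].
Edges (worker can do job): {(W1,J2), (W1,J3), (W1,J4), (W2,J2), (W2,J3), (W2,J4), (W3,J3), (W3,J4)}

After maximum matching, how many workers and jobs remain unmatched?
Unmatched: 0 workers, 1 jobs

Maximum matching size: 3
Workers: 3 total, 3 matched, 0 unmatched
Jobs: 4 total, 3 matched, 1 unmatched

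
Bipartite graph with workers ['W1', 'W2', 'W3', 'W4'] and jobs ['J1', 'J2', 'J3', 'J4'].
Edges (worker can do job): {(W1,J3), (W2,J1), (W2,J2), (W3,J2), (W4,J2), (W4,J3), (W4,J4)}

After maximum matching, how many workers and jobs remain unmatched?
Unmatched: 0 workers, 0 jobs

Maximum matching size: 4
Workers: 4 total, 4 matched, 0 unmatched
Jobs: 4 total, 4 matched, 0 unmatched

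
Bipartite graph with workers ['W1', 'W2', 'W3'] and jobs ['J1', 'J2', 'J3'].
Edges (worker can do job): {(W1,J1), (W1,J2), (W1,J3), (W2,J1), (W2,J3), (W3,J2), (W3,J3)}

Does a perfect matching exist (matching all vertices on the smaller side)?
Yes, perfect matching exists (size 3)

Perfect matching: {(W1,J3), (W2,J1), (W3,J2)}
All 3 vertices on the smaller side are matched.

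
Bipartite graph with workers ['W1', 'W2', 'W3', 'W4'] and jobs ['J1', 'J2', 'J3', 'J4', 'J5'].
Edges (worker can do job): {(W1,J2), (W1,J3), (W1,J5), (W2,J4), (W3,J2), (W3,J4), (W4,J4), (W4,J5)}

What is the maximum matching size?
Maximum matching size = 4

Maximum matching: {(W1,J3), (W2,J4), (W3,J2), (W4,J5)}
Size: 4

This assigns 4 workers to 4 distinct jobs.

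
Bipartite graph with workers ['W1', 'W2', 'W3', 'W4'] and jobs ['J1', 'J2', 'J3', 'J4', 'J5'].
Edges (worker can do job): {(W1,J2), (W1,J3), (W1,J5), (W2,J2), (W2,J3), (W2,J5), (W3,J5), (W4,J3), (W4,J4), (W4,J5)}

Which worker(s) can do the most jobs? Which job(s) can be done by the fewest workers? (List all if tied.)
Most versatile: W1, W2, W4 (3 jobs); Least covered: J1 (0 workers)

Worker degrees (jobs they can do): W1:3, W2:3, W3:1, W4:3
Job degrees (workers who can do it): J1:0, J2:2, J3:3, J4:1, J5:4

Maximum worker degree is 3, achieved by: W1, W2, W4
Minimum job degree is 0, achieved by: J1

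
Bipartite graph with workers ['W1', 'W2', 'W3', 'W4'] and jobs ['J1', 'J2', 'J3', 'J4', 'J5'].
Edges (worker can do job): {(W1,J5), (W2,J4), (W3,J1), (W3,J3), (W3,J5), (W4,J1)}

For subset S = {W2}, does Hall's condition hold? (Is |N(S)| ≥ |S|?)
Yes: |N(S)| = 1, |S| = 1

Subset S = {W2}
Neighbors N(S) = {J4}

|N(S)| = 1, |S| = 1
Hall's condition: |N(S)| ≥ |S| is satisfied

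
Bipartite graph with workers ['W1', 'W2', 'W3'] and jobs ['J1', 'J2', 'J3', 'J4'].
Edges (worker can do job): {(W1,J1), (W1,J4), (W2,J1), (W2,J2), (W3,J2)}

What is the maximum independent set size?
Maximum independent set = 4

By König's theorem:
- Min vertex cover = Max matching = 3
- Max independent set = Total vertices - Min vertex cover
- Max independent set = 7 - 3 = 4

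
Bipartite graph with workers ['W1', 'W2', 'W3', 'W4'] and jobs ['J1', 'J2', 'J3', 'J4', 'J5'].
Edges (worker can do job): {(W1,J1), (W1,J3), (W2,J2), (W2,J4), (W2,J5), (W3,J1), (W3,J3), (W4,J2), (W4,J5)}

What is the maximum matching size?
Maximum matching size = 4

Maximum matching: {(W1,J3), (W2,J4), (W3,J1), (W4,J5)}
Size: 4

This assigns 4 workers to 4 distinct jobs.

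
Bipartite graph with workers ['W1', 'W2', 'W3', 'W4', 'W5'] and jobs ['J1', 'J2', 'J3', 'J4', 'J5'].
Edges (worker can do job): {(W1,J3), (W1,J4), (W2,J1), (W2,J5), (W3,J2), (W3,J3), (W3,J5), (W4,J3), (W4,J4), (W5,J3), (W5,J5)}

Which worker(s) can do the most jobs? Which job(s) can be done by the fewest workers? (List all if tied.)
Most versatile: W3 (3 jobs); Least covered: J1, J2 (1 workers)

Worker degrees (jobs they can do): W1:2, W2:2, W3:3, W4:2, W5:2
Job degrees (workers who can do it): J1:1, J2:1, J3:4, J4:2, J5:3

Maximum worker degree is 3, achieved by: W3
Minimum job degree is 1, achieved by: J1, J2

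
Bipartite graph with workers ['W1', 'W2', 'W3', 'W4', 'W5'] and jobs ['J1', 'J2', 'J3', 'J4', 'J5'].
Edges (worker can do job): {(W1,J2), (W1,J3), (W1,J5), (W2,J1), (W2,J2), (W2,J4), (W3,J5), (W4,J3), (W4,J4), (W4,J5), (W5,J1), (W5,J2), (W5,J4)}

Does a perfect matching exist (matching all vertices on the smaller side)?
Yes, perfect matching exists (size 5)

Perfect matching: {(W1,J3), (W2,J1), (W3,J5), (W4,J4), (W5,J2)}
All 5 vertices on the smaller side are matched.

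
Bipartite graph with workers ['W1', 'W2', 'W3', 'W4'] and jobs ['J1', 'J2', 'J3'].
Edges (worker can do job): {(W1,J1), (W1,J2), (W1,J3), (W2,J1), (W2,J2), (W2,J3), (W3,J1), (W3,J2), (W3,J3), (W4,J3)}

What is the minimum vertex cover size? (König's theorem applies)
Minimum vertex cover size = 3

By König's theorem: in bipartite graphs,
min vertex cover = max matching = 3

Maximum matching has size 3, so minimum vertex cover also has size 3.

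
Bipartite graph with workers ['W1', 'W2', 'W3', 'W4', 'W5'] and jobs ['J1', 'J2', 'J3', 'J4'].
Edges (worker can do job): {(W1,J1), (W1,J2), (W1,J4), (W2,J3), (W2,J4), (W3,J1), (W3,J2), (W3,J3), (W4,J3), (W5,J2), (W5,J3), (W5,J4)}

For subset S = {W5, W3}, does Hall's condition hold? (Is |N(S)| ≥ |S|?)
Yes: |N(S)| = 4, |S| = 2

Subset S = {W5, W3}
Neighbors N(S) = {J1, J2, J3, J4}

|N(S)| = 4, |S| = 2
Hall's condition: |N(S)| ≥ |S| is satisfied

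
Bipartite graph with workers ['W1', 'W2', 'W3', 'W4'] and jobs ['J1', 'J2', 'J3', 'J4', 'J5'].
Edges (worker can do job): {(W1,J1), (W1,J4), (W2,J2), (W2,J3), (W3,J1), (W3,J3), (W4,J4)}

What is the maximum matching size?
Maximum matching size = 4

Maximum matching: {(W1,J1), (W2,J2), (W3,J3), (W4,J4)}
Size: 4

This assigns 4 workers to 4 distinct jobs.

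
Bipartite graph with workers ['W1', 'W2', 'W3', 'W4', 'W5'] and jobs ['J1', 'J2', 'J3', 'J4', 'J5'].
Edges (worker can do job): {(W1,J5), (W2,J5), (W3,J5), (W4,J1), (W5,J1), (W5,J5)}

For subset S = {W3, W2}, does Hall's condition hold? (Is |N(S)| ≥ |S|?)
No: |N(S)| = 1, |S| = 2

Subset S = {W3, W2}
Neighbors N(S) = {J5}

|N(S)| = 1, |S| = 2
Hall's condition: |N(S)| ≥ |S| is NOT satisfied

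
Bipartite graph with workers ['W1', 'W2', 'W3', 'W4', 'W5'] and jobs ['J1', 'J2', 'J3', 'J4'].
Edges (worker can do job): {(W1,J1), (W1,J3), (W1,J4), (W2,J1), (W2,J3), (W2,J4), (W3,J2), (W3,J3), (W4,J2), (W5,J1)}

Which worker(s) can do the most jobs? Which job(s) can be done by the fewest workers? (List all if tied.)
Most versatile: W1, W2 (3 jobs); Least covered: J2, J4 (2 workers)

Worker degrees (jobs they can do): W1:3, W2:3, W3:2, W4:1, W5:1
Job degrees (workers who can do it): J1:3, J2:2, J3:3, J4:2

Maximum worker degree is 3, achieved by: W1, W2
Minimum job degree is 2, achieved by: J2, J4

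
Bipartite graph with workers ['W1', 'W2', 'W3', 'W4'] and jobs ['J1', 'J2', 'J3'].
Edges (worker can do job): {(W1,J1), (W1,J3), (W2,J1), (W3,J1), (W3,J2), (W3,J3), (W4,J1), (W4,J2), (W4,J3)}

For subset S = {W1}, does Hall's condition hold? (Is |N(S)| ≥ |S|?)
Yes: |N(S)| = 2, |S| = 1

Subset S = {W1}
Neighbors N(S) = {J1, J3}

|N(S)| = 2, |S| = 1
Hall's condition: |N(S)| ≥ |S| is satisfied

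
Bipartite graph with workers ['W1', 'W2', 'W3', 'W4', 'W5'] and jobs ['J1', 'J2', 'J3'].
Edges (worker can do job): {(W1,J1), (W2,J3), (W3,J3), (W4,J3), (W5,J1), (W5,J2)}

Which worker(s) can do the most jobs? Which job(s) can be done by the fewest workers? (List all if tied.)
Most versatile: W5 (2 jobs); Least covered: J2 (1 workers)

Worker degrees (jobs they can do): W1:1, W2:1, W3:1, W4:1, W5:2
Job degrees (workers who can do it): J1:2, J2:1, J3:3

Maximum worker degree is 2, achieved by: W5
Minimum job degree is 1, achieved by: J2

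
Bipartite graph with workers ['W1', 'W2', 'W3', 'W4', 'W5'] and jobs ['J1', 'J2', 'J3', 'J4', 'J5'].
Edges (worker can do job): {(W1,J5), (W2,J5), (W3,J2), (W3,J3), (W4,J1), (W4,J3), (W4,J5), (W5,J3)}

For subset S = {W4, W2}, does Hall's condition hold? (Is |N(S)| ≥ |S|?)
Yes: |N(S)| = 3, |S| = 2

Subset S = {W4, W2}
Neighbors N(S) = {J1, J3, J5}

|N(S)| = 3, |S| = 2
Hall's condition: |N(S)| ≥ |S| is satisfied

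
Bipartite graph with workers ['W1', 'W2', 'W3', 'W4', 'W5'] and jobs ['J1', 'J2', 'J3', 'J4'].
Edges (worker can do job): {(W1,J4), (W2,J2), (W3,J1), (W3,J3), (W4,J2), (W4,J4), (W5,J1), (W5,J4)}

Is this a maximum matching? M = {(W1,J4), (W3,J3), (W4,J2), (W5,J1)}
Yes, size 4 is maximum

Proposed matching has size 4.
Maximum matching size for this graph: 4.

This is a maximum matching.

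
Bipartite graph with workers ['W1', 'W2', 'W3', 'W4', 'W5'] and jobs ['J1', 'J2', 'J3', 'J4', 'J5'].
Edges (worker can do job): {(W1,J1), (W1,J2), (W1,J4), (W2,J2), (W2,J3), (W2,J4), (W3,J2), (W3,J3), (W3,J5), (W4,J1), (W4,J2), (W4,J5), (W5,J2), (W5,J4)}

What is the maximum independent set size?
Maximum independent set = 5

By König's theorem:
- Min vertex cover = Max matching = 5
- Max independent set = Total vertices - Min vertex cover
- Max independent set = 10 - 5 = 5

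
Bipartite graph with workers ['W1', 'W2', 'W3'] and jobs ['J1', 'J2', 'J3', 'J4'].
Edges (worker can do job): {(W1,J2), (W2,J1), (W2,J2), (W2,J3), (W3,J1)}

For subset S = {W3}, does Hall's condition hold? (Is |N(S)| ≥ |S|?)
Yes: |N(S)| = 1, |S| = 1

Subset S = {W3}
Neighbors N(S) = {J1}

|N(S)| = 1, |S| = 1
Hall's condition: |N(S)| ≥ |S| is satisfied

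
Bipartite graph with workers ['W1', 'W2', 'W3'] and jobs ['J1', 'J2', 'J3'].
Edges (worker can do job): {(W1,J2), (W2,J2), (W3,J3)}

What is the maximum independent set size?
Maximum independent set = 4

By König's theorem:
- Min vertex cover = Max matching = 2
- Max independent set = Total vertices - Min vertex cover
- Max independent set = 6 - 2 = 4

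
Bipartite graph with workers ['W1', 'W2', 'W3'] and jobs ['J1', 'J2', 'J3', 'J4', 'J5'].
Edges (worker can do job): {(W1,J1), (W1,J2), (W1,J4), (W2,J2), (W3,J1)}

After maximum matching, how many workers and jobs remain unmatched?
Unmatched: 0 workers, 2 jobs

Maximum matching size: 3
Workers: 3 total, 3 matched, 0 unmatched
Jobs: 5 total, 3 matched, 2 unmatched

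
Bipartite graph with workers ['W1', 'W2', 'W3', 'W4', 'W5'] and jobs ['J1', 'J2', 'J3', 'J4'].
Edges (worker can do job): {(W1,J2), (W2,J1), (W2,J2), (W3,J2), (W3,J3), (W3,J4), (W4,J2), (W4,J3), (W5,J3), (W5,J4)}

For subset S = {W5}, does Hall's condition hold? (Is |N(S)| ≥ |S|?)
Yes: |N(S)| = 2, |S| = 1

Subset S = {W5}
Neighbors N(S) = {J3, J4}

|N(S)| = 2, |S| = 1
Hall's condition: |N(S)| ≥ |S| is satisfied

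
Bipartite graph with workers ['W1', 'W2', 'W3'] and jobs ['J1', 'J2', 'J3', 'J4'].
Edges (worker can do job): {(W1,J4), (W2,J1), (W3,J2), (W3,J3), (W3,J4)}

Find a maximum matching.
Matching: {(W1,J4), (W2,J1), (W3,J2)}

Maximum matching (size 3):
  W1 → J4
  W2 → J1
  W3 → J2

Each worker is assigned to at most one job, and each job to at most one worker.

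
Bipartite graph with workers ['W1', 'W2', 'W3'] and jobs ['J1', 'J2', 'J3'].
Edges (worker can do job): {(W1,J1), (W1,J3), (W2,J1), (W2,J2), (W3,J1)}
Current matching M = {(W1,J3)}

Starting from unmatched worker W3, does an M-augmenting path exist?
Yes: W3 → J1

An M-augmenting path alternates non-matching / matching edges, starting and ending at unmatched vertices.
Path: W3 → J1
(J1 is unmatched in M, so the path is augmenting.)
Flipping edges along this path would increase |M| from 1 to 2.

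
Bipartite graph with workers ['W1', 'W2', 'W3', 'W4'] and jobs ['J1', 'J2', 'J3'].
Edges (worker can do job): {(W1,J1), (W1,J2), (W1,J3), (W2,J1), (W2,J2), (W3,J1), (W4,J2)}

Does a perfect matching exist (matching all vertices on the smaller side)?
Yes, perfect matching exists (size 3)

Perfect matching: {(W1,J3), (W3,J1), (W4,J2)}
All 3 vertices on the smaller side are matched.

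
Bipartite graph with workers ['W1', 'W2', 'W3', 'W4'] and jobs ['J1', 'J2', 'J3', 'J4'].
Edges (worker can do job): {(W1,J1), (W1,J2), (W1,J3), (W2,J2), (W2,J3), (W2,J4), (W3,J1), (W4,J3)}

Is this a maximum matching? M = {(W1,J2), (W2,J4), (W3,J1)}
No, size 3 is not maximum

Proposed matching has size 3.
Maximum matching size for this graph: 4.

This is NOT maximum - can be improved to size 4.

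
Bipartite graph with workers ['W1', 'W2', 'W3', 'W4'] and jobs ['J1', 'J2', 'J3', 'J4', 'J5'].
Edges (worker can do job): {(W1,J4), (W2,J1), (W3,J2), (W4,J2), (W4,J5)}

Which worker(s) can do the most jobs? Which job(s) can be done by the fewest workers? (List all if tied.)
Most versatile: W4 (2 jobs); Least covered: J3 (0 workers)

Worker degrees (jobs they can do): W1:1, W2:1, W3:1, W4:2
Job degrees (workers who can do it): J1:1, J2:2, J3:0, J4:1, J5:1

Maximum worker degree is 2, achieved by: W4
Minimum job degree is 0, achieved by: J3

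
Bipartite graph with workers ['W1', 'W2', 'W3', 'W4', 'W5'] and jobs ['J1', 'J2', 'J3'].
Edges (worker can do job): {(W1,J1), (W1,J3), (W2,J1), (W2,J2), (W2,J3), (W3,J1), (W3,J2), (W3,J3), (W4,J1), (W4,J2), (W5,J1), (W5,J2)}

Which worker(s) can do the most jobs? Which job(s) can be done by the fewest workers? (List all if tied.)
Most versatile: W2, W3 (3 jobs); Least covered: J3 (3 workers)

Worker degrees (jobs they can do): W1:2, W2:3, W3:3, W4:2, W5:2
Job degrees (workers who can do it): J1:5, J2:4, J3:3

Maximum worker degree is 3, achieved by: W2, W3
Minimum job degree is 3, achieved by: J3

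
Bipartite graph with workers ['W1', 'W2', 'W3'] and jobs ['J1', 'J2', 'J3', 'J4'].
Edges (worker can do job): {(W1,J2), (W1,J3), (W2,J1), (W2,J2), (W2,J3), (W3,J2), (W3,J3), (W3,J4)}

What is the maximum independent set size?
Maximum independent set = 4

By König's theorem:
- Min vertex cover = Max matching = 3
- Max independent set = Total vertices - Min vertex cover
- Max independent set = 7 - 3 = 4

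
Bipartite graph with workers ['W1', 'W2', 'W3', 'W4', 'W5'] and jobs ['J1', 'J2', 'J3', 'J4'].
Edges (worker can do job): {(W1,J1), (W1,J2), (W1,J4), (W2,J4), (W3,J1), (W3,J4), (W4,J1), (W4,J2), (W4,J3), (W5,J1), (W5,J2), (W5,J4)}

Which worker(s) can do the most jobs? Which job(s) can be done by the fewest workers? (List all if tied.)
Most versatile: W1, W4, W5 (3 jobs); Least covered: J3 (1 workers)

Worker degrees (jobs they can do): W1:3, W2:1, W3:2, W4:3, W5:3
Job degrees (workers who can do it): J1:4, J2:3, J3:1, J4:4

Maximum worker degree is 3, achieved by: W1, W4, W5
Minimum job degree is 1, achieved by: J3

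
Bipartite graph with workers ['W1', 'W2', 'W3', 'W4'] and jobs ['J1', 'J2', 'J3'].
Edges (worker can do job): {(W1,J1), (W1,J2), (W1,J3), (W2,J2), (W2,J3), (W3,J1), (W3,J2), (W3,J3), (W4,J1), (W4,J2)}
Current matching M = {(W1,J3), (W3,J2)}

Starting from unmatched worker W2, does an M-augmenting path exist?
Yes: W2 → J2 → W3 → J3 → W1 → J1

An M-augmenting path alternates non-matching / matching edges, starting and ending at unmatched vertices.
Path: W2 → J2 → W3 → J3 → W1 → J1
(J1 is unmatched in M, so the path is augmenting.)
Flipping edges along this path would increase |M| from 2 to 3.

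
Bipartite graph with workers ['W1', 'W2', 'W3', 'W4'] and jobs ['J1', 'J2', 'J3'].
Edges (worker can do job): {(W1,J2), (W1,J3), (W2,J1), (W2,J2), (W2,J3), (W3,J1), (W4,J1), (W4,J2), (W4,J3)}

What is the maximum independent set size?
Maximum independent set = 4

By König's theorem:
- Min vertex cover = Max matching = 3
- Max independent set = Total vertices - Min vertex cover
- Max independent set = 7 - 3 = 4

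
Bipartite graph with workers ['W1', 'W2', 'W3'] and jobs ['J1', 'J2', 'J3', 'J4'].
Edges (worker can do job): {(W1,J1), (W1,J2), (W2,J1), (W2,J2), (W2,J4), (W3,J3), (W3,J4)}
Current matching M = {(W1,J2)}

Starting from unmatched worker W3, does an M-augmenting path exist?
Yes: W3 → J3

An M-augmenting path alternates non-matching / matching edges, starting and ending at unmatched vertices.
Path: W3 → J3
(J3 is unmatched in M, so the path is augmenting.)
Flipping edges along this path would increase |M| from 1 to 2.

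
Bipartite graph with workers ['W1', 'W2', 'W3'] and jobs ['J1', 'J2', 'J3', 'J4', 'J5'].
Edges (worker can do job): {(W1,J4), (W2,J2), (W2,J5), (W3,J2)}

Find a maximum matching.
Matching: {(W1,J4), (W2,J5), (W3,J2)}

Maximum matching (size 3):
  W1 → J4
  W2 → J5
  W3 → J2

Each worker is assigned to at most one job, and each job to at most one worker.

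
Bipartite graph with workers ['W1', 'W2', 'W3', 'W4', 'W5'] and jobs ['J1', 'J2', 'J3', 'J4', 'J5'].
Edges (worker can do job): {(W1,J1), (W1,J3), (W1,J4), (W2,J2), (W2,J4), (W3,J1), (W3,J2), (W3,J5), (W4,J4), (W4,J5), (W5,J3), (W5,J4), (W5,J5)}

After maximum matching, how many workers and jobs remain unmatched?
Unmatched: 0 workers, 0 jobs

Maximum matching size: 5
Workers: 5 total, 5 matched, 0 unmatched
Jobs: 5 total, 5 matched, 0 unmatched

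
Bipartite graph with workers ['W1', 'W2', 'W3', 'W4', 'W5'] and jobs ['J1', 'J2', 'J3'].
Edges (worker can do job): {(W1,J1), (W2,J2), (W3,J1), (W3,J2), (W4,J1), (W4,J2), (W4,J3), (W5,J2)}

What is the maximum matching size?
Maximum matching size = 3

Maximum matching: {(W1,J1), (W3,J2), (W4,J3)}
Size: 3

This assigns 3 workers to 3 distinct jobs.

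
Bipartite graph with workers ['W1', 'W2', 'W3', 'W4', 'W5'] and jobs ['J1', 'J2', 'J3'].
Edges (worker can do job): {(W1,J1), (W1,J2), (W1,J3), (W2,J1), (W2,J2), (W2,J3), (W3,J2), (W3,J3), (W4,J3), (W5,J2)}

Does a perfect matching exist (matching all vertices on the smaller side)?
Yes, perfect matching exists (size 3)

Perfect matching: {(W1,J1), (W3,J3), (W5,J2)}
All 3 vertices on the smaller side are matched.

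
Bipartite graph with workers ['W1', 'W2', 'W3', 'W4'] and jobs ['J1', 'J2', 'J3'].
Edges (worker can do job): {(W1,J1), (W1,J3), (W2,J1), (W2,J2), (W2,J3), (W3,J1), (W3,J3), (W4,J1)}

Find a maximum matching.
Matching: {(W2,J2), (W3,J3), (W4,J1)}

Maximum matching (size 3):
  W2 → J2
  W3 → J3
  W4 → J1

Each worker is assigned to at most one job, and each job to at most one worker.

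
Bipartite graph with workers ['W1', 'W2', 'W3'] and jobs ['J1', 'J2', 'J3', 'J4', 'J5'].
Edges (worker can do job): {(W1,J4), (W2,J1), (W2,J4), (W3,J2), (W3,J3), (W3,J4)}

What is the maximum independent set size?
Maximum independent set = 5

By König's theorem:
- Min vertex cover = Max matching = 3
- Max independent set = Total vertices - Min vertex cover
- Max independent set = 8 - 3 = 5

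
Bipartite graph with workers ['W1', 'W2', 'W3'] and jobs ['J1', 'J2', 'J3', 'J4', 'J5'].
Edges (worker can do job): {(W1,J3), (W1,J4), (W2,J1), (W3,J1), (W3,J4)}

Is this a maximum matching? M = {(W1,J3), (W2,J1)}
No, size 2 is not maximum

Proposed matching has size 2.
Maximum matching size for this graph: 3.

This is NOT maximum - can be improved to size 3.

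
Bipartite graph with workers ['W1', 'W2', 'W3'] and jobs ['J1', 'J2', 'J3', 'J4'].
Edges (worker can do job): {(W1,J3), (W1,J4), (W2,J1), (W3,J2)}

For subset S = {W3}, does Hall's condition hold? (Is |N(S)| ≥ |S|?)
Yes: |N(S)| = 1, |S| = 1

Subset S = {W3}
Neighbors N(S) = {J2}

|N(S)| = 1, |S| = 1
Hall's condition: |N(S)| ≥ |S| is satisfied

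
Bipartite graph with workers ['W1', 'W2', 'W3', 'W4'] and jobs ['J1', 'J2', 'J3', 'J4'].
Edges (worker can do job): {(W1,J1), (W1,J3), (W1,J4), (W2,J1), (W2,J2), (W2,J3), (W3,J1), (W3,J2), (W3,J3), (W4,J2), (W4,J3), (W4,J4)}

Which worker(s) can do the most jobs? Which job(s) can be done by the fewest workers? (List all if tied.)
Most versatile: W1, W2, W3, W4 (3 jobs); Least covered: J4 (2 workers)

Worker degrees (jobs they can do): W1:3, W2:3, W3:3, W4:3
Job degrees (workers who can do it): J1:3, J2:3, J3:4, J4:2

Maximum worker degree is 3, achieved by: W1, W2, W3, W4
Minimum job degree is 2, achieved by: J4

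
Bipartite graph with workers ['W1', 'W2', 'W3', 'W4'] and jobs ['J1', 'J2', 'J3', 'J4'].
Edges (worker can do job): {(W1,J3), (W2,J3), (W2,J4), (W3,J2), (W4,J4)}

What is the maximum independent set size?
Maximum independent set = 5

By König's theorem:
- Min vertex cover = Max matching = 3
- Max independent set = Total vertices - Min vertex cover
- Max independent set = 8 - 3 = 5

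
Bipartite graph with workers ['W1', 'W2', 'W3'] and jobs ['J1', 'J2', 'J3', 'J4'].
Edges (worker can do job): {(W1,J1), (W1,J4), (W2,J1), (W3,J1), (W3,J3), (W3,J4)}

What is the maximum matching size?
Maximum matching size = 3

Maximum matching: {(W1,J4), (W2,J1), (W3,J3)}
Size: 3

This assigns 3 workers to 3 distinct jobs.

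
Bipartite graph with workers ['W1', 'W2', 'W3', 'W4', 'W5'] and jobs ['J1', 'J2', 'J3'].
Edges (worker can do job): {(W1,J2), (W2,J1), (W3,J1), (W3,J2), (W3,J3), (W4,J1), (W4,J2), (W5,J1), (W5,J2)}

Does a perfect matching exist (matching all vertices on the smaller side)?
Yes, perfect matching exists (size 3)

Perfect matching: {(W3,J3), (W4,J1), (W5,J2)}
All 3 vertices on the smaller side are matched.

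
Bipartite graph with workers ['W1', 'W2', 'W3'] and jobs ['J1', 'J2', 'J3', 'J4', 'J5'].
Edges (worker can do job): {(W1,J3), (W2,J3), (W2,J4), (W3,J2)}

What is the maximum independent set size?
Maximum independent set = 5

By König's theorem:
- Min vertex cover = Max matching = 3
- Max independent set = Total vertices - Min vertex cover
- Max independent set = 8 - 3 = 5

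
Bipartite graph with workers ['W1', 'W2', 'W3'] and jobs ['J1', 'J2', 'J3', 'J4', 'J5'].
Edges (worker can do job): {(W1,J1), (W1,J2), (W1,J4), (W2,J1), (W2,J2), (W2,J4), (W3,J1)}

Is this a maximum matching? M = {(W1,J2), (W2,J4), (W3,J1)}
Yes, size 3 is maximum

Proposed matching has size 3.
Maximum matching size for this graph: 3.

This is a maximum matching.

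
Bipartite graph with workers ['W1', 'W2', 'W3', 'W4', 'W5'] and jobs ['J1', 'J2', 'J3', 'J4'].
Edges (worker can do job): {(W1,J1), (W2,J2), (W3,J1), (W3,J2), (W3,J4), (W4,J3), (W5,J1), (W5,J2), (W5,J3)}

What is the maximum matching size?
Maximum matching size = 4

Maximum matching: {(W1,J1), (W2,J2), (W3,J4), (W5,J3)}
Size: 4

This assigns 4 workers to 4 distinct jobs.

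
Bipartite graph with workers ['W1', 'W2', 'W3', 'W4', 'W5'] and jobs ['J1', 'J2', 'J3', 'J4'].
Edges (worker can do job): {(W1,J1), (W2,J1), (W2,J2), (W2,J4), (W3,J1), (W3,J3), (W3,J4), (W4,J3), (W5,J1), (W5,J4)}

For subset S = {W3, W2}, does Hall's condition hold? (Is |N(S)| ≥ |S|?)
Yes: |N(S)| = 4, |S| = 2

Subset S = {W3, W2}
Neighbors N(S) = {J1, J2, J3, J4}

|N(S)| = 4, |S| = 2
Hall's condition: |N(S)| ≥ |S| is satisfied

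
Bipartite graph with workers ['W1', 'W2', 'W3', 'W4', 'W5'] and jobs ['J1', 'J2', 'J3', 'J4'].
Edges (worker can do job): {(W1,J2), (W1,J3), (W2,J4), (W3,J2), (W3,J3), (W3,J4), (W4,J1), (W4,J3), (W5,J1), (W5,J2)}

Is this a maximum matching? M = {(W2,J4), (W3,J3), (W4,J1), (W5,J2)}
Yes, size 4 is maximum

Proposed matching has size 4.
Maximum matching size for this graph: 4.

This is a maximum matching.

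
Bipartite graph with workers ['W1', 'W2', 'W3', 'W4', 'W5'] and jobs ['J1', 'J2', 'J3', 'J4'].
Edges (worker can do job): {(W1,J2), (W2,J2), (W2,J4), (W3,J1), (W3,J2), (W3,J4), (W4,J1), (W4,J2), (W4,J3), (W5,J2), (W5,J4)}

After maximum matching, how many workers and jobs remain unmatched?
Unmatched: 1 workers, 0 jobs

Maximum matching size: 4
Workers: 5 total, 4 matched, 1 unmatched
Jobs: 4 total, 4 matched, 0 unmatched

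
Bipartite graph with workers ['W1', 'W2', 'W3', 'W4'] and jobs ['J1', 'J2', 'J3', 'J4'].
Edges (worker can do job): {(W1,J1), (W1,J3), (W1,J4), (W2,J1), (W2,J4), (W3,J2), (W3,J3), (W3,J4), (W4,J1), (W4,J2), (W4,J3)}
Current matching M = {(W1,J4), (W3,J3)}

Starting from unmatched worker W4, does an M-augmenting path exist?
Yes: W4 → J2

An M-augmenting path alternates non-matching / matching edges, starting and ending at unmatched vertices.
Path: W4 → J2
(J2 is unmatched in M, so the path is augmenting.)
Flipping edges along this path would increase |M| from 2 to 3.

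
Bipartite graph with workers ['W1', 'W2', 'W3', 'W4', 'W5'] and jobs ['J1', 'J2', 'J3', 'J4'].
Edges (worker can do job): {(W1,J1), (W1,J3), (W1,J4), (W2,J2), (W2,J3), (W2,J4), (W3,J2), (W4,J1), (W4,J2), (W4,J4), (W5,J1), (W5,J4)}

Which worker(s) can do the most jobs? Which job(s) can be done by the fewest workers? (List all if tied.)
Most versatile: W1, W2, W4 (3 jobs); Least covered: J3 (2 workers)

Worker degrees (jobs they can do): W1:3, W2:3, W3:1, W4:3, W5:2
Job degrees (workers who can do it): J1:3, J2:3, J3:2, J4:4

Maximum worker degree is 3, achieved by: W1, W2, W4
Minimum job degree is 2, achieved by: J3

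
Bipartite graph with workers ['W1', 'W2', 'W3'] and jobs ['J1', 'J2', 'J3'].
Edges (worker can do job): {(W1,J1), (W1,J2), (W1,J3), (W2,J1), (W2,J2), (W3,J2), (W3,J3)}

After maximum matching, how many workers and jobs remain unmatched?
Unmatched: 0 workers, 0 jobs

Maximum matching size: 3
Workers: 3 total, 3 matched, 0 unmatched
Jobs: 3 total, 3 matched, 0 unmatched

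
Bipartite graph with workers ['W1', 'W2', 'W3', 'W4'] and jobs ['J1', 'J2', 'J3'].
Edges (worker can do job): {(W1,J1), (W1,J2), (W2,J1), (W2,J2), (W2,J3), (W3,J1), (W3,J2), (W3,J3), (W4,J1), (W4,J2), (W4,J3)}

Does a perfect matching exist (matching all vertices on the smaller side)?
Yes, perfect matching exists (size 3)

Perfect matching: {(W1,J1), (W3,J2), (W4,J3)}
All 3 vertices on the smaller side are matched.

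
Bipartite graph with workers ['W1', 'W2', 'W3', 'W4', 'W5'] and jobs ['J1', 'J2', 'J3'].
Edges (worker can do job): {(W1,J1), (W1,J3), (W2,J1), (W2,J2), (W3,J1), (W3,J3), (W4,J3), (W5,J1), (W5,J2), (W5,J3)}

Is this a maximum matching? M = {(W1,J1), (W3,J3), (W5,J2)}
Yes, size 3 is maximum

Proposed matching has size 3.
Maximum matching size for this graph: 3.

This is a maximum matching.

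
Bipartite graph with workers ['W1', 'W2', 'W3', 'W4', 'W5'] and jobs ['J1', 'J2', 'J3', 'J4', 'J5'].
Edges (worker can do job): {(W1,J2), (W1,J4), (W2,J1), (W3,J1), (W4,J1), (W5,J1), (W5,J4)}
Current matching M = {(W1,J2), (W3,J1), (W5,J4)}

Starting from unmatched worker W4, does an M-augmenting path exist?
No augmenting path from W4

Alternating search from W4 reaches jobs: {J1}.
Every reachable job is already matched in M, and following those matched edges back to workers exposes no further unvisited jobs.
No M-augmenting path from W4 exists.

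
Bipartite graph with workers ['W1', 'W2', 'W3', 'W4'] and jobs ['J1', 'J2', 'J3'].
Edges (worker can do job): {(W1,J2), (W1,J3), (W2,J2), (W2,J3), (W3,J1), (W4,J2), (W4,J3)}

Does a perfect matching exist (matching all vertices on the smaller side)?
Yes, perfect matching exists (size 3)

Perfect matching: {(W1,J3), (W3,J1), (W4,J2)}
All 3 vertices on the smaller side are matched.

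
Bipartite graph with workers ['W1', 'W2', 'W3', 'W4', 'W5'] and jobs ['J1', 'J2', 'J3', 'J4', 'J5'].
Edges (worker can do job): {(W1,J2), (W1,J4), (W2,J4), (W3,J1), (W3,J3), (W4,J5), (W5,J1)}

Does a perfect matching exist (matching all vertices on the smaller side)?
Yes, perfect matching exists (size 5)

Perfect matching: {(W1,J2), (W2,J4), (W3,J3), (W4,J5), (W5,J1)}
All 5 vertices on the smaller side are matched.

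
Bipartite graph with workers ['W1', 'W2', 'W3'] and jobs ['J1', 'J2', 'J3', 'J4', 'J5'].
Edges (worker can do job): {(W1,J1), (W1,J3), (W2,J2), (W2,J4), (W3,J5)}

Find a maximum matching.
Matching: {(W1,J1), (W2,J4), (W3,J5)}

Maximum matching (size 3):
  W1 → J1
  W2 → J4
  W3 → J5

Each worker is assigned to at most one job, and each job to at most one worker.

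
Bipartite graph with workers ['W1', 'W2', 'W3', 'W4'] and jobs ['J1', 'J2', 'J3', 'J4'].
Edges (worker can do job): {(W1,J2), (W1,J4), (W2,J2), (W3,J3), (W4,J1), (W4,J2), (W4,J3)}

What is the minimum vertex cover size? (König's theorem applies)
Minimum vertex cover size = 4

By König's theorem: in bipartite graphs,
min vertex cover = max matching = 4

Maximum matching has size 4, so minimum vertex cover also has size 4.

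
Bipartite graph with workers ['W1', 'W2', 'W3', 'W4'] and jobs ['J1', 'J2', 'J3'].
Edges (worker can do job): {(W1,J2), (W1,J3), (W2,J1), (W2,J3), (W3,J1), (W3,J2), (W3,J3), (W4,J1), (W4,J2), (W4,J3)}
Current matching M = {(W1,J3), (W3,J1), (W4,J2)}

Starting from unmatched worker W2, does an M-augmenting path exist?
No augmenting path from W2

Alternating search from W2 reaches jobs: {J1, J2, J3}.
Every reachable job is already matched in M, and following those matched edges back to workers exposes no further unvisited jobs.
No M-augmenting path from W2 exists.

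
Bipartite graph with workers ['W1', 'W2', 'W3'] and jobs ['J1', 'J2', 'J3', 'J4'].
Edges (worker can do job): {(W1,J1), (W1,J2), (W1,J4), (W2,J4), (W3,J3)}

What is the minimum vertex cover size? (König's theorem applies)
Minimum vertex cover size = 3

By König's theorem: in bipartite graphs,
min vertex cover = max matching = 3

Maximum matching has size 3, so minimum vertex cover also has size 3.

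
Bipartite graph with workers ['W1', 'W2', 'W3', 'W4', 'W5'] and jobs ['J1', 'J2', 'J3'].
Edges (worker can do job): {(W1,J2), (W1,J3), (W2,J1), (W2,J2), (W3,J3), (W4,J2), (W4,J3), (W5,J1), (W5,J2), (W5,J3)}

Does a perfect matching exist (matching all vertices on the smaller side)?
Yes, perfect matching exists (size 3)

Perfect matching: {(W2,J1), (W3,J3), (W5,J2)}
All 3 vertices on the smaller side are matched.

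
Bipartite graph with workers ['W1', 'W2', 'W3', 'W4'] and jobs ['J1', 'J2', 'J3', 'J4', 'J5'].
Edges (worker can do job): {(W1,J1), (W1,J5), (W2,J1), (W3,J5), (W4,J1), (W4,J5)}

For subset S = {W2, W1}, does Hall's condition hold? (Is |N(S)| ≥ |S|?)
Yes: |N(S)| = 2, |S| = 2

Subset S = {W2, W1}
Neighbors N(S) = {J1, J5}

|N(S)| = 2, |S| = 2
Hall's condition: |N(S)| ≥ |S| is satisfied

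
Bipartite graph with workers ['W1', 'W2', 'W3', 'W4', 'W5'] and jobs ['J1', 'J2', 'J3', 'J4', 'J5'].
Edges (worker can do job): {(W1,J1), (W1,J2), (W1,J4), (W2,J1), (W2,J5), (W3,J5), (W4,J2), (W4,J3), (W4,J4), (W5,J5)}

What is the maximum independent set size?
Maximum independent set = 6

By König's theorem:
- Min vertex cover = Max matching = 4
- Max independent set = Total vertices - Min vertex cover
- Max independent set = 10 - 4 = 6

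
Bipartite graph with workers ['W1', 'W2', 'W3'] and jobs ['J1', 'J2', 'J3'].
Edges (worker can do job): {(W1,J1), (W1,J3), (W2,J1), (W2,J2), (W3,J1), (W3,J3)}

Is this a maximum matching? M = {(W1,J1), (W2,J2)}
No, size 2 is not maximum

Proposed matching has size 2.
Maximum matching size for this graph: 3.

This is NOT maximum - can be improved to size 3.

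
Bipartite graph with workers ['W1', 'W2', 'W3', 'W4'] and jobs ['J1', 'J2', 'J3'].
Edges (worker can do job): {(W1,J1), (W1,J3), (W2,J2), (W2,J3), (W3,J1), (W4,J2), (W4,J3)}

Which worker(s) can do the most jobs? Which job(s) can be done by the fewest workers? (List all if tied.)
Most versatile: W1, W2, W4 (2 jobs); Least covered: J1, J2 (2 workers)

Worker degrees (jobs they can do): W1:2, W2:2, W3:1, W4:2
Job degrees (workers who can do it): J1:2, J2:2, J3:3

Maximum worker degree is 2, achieved by: W1, W2, W4
Minimum job degree is 2, achieved by: J1, J2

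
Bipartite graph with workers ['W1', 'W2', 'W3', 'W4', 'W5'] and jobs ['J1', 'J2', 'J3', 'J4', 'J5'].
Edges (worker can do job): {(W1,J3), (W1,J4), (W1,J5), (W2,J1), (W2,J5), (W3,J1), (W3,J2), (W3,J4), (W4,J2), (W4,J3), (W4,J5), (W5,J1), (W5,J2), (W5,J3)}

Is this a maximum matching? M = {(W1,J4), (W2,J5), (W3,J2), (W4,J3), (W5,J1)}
Yes, size 5 is maximum

Proposed matching has size 5.
Maximum matching size for this graph: 5.

This is a maximum matching.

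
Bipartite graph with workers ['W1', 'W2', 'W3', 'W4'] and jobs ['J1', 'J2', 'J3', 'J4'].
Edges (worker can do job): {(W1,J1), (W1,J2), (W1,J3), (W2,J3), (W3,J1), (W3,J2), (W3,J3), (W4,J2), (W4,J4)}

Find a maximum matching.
Matching: {(W1,J1), (W2,J3), (W3,J2), (W4,J4)}

Maximum matching (size 4):
  W1 → J1
  W2 → J3
  W3 → J2
  W4 → J4

Each worker is assigned to at most one job, and each job to at most one worker.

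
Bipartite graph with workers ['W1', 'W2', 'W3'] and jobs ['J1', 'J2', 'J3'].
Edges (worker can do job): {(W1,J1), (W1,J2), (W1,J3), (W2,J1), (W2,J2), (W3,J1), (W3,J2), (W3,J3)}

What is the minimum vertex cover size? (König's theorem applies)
Minimum vertex cover size = 3

By König's theorem: in bipartite graphs,
min vertex cover = max matching = 3

Maximum matching has size 3, so minimum vertex cover also has size 3.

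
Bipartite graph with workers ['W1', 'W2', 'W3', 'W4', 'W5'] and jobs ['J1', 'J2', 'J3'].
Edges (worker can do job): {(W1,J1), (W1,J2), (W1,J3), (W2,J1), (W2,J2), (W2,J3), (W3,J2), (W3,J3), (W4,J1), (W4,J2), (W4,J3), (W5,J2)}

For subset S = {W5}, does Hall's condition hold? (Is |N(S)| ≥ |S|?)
Yes: |N(S)| = 1, |S| = 1

Subset S = {W5}
Neighbors N(S) = {J2}

|N(S)| = 1, |S| = 1
Hall's condition: |N(S)| ≥ |S| is satisfied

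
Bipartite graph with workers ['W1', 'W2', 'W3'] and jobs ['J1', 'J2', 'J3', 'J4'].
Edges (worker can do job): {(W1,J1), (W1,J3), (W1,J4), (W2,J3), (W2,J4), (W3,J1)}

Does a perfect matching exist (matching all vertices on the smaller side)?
Yes, perfect matching exists (size 3)

Perfect matching: {(W1,J4), (W2,J3), (W3,J1)}
All 3 vertices on the smaller side are matched.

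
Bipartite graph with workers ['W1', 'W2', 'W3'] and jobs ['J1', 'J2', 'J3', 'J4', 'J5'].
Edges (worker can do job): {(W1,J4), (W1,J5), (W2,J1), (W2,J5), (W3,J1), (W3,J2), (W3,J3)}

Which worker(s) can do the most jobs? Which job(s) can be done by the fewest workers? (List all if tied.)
Most versatile: W3 (3 jobs); Least covered: J2, J3, J4 (1 workers)

Worker degrees (jobs they can do): W1:2, W2:2, W3:3
Job degrees (workers who can do it): J1:2, J2:1, J3:1, J4:1, J5:2

Maximum worker degree is 3, achieved by: W3
Minimum job degree is 1, achieved by: J2, J3, J4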